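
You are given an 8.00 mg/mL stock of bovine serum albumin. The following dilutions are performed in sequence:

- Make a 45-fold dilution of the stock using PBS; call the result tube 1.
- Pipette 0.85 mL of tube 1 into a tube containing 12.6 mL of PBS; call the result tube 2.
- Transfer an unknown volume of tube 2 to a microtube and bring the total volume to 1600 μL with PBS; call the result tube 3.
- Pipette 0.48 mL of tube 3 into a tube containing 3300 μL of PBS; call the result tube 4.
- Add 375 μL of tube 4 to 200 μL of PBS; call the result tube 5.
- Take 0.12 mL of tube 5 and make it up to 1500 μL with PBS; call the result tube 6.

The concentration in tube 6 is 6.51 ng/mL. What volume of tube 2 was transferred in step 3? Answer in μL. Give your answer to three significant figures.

140 μL

Step 1: 45-fold → factor 45
Step 2: 0.85 mL + 12.6 mL = 13.45 mL total → factor 13.45/0.85 = 15.824
Step 3: v brought to 1600 μL → factor = 1600 μL/v
Step 4: 0.48 mL + 3300 μL = 3.78 mL total → factor 3.78/0.48 = 7.875
Step 5: 375 μL + 200 μL = 575 μL total → factor 575/375 = 1.5333
Step 6: 0.12 mL brought to 1500 μL → factor 1.5/0.12 = 12.5
Product of known-step factors = 1.0748 × 10^5
Overall factor = 8.00 mg/mL / (6.51 ng/mL) = 1.2289 × 10^6
Step-3 factor = 1.2289 × 10^6 / 1.0748 × 10^5 = 11.434
v = 1600 μL / 11.434 = 140 μL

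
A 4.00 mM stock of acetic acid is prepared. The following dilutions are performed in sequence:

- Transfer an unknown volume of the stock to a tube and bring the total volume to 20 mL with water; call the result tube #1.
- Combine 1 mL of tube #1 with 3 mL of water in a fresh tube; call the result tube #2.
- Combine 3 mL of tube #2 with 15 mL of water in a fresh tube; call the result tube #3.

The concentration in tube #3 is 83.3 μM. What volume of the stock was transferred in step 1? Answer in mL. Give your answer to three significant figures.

10.0 mL

Step 1: v brought to 20 mL → factor = 20 mL/v
Step 2: 1 mL + 3 mL = 4 mL total → factor 4/1 = 4
Step 3: 3 mL + 15 mL = 18 mL total → factor 18/3 = 6
Product of known-step factors = 24
Overall factor = 4.00 mM / (83.3 μM) = 48.019
Step-1 factor = 48.019 / 24 = 2.0008
v = 20 mL / 2.0008 = 10.0 mL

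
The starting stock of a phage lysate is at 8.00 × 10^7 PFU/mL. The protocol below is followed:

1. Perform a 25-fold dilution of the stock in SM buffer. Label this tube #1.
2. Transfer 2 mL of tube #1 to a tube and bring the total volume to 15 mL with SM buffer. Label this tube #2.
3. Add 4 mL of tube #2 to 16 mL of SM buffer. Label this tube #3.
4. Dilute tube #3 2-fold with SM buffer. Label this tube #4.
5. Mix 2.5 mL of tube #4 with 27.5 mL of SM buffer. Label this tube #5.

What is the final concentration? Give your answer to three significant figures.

3.56 × 10^3 PFU/mL

Step 1: 25-fold → factor 25
Step 2: 2 mL brought to 15 mL → factor 15/2 = 7.5
Step 3: 4 mL + 16 mL = 20 mL total → factor 20/4 = 5
Step 4: 2-fold → factor 2
Step 5: 2.5 mL + 27.5 mL = 30 mL total → factor 30/2.5 = 12
Overall dilution factor = 25 × 7.5 × 5 × 2 × 12 = 22500
Final = 8.00 × 10^7 PFU/mL / 22500 = 3.56 × 10^3 PFU/mL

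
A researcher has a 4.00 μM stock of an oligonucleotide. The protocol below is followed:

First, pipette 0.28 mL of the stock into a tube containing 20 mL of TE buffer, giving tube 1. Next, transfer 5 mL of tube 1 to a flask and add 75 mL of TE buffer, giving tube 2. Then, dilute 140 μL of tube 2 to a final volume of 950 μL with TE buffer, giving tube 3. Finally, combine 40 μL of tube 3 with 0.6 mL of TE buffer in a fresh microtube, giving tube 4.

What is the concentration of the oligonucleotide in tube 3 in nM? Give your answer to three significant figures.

0.509 nM

Step 1: 0.28 mL + 20 mL = 20.28 mL total → factor 20.28/0.28 = 72.429
Step 2: 5 mL + 75 mL = 80 mL total → factor 80/5 = 16
Step 3: 140 μL brought to 950 μL → factor 950/140 = 6.7857
Dilution factor through tube 3 = 72.429 × 16 × 6.7857 = 7863.7
[tube 3] = 4.00 μM / 7863.7 = 0.0005087 μM = 0.509 nM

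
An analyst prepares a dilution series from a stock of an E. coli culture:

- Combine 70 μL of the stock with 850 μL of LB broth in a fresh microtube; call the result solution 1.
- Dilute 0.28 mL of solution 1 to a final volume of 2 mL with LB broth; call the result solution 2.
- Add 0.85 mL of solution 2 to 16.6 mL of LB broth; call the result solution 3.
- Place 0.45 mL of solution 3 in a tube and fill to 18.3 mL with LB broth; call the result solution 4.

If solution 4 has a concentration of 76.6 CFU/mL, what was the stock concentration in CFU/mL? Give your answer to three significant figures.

Step 1: 70 μL + 850 μL = 920 μL total → factor 920/70 = 13.143
Step 2: 0.28 mL brought to 2 mL → factor 2/0.28 = 7.1429
Step 3: 0.85 mL + 16.6 mL = 17.45 mL total → factor 17.45/0.85 = 20.529
Step 4: 0.45 mL brought to 18.3 mL → factor 18.3/0.45 = 40.667
Overall dilution factor = 13.143 × 7.1429 × 20.529 × 40.667 = 78375
Stock = 76.6 CFU/mL × 78375 = 6.00 × 10^6 CFU/mL

6.00 × 10^6 CFU/mL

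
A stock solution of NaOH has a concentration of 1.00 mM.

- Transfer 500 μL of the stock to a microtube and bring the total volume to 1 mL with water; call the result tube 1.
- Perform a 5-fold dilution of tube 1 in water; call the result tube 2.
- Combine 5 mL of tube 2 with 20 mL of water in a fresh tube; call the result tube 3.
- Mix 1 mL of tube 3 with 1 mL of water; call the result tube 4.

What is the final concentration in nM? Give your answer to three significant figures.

1.00 × 10^4 nM

Step 1: 500 μL brought to 1 mL → factor 1000/500 = 2
Step 2: 5-fold → factor 5
Step 3: 5 mL + 20 mL = 25 mL total → factor 25/5 = 5
Step 4: 1 mL + 1 mL = 2 mL total → factor 2/1 = 2
Overall dilution factor = 2 × 5 × 5 × 2 = 100
Final = 1.00 mM / 100 = 0.01000 mM = 1.00 × 10^4 nM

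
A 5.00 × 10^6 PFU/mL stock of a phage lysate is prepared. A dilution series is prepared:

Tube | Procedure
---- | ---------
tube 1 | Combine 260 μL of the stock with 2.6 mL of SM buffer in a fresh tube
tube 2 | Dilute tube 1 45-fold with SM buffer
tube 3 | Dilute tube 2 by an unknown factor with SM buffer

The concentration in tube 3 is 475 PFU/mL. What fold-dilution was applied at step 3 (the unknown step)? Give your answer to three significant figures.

21.3-fold

Step 1: 260 μL + 2.6 mL = 2860 μL total → factor 2860/260 = 11
Step 2: 45-fold → factor 45
Step 3: unknown factor x
Product of known-step factors = 495
Overall factor = 5.00 × 10^6 PFU/mL / (475 PFU/mL) = 10526
x = 10526 / 495 = 21.3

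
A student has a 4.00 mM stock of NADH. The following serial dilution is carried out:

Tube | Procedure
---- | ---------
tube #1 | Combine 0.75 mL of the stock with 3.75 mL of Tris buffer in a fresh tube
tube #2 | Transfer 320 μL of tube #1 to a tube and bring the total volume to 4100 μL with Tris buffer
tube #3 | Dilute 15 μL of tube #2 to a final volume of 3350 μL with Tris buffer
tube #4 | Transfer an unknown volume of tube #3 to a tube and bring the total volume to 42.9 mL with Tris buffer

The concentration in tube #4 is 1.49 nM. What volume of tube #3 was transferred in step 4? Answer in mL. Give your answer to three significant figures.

0.274 mL

Step 1: 0.75 mL + 3.75 mL = 4.5 mL total → factor 4.5/0.75 = 6
Step 2: 320 μL brought to 4100 μL → factor 4100/320 = 12.812
Step 3: 15 μL brought to 3350 μL → factor 3350/15 = 223.33
Step 4: v brought to 42.9 mL → factor = 42.9 mL/v
Product of known-step factors = 17169
Overall factor = 4.00 mM / (1.49 nM) = 2.6846 × 10^6
Step-4 factor = 2.6846 × 10^6 / 17169 = 156.36
v = 42.9 mL / 156.36 = 0.274 mL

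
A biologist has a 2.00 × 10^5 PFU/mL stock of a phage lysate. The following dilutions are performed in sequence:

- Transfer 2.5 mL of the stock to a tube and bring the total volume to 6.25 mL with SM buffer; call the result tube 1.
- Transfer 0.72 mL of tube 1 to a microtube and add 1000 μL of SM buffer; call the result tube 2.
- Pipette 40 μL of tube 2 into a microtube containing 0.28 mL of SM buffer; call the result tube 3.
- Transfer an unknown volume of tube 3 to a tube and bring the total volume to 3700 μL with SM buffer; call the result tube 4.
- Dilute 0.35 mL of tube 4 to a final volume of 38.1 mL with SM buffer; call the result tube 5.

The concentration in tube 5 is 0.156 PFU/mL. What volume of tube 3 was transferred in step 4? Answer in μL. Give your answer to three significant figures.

15.0 μL

Step 1: 2.5 mL brought to 6.25 mL → factor 6.25/2.5 = 2.5
Step 2: 0.72 mL + 1000 μL = 1.72 mL total → factor 1.72/0.72 = 2.3889
Step 3: 40 μL + 0.28 mL = 320 μL total → factor 320/40 = 8
Step 4: v brought to 3700 μL → factor = 3700 μL/v
Step 5: 0.35 mL brought to 38.1 mL → factor 38.1/0.35 = 108.86
Product of known-step factors = 5201
Overall factor = 2.00 × 10^5 PFU/mL / (0.156 PFU/mL) = 1.2821 × 10^6
Step-4 factor = 1.2821 × 10^6 / 5201 = 246.5
v = 3700 μL / 246.5 = 15.0 μL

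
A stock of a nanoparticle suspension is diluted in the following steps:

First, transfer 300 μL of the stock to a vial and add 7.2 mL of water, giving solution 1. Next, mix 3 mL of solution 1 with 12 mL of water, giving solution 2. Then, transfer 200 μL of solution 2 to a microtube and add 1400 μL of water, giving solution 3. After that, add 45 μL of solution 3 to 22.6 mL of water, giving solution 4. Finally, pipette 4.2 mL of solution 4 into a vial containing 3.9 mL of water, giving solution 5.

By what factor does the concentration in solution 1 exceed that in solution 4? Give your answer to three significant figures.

2.01 × 10^4

Step 1: 300 μL + 7.2 mL = 7500 μL total → factor 7500/300 = 25
Step 2: 3 mL + 12 mL = 15 mL total → factor 15/3 = 5
Step 3: 200 μL + 1400 μL = 1600 μL total → factor 1600/200 = 8
Step 4: 45 μL + 22.6 mL = 22645 μL total → factor 22645/45 = 503.22
Dilution factor to solution 1 = 25; to solution 4 = 5.0322 × 10^5
[solution 1]/[solution 4] = (factor to solution 4)/(factor to solution 1) = 5.0322 × 10^5/25 = 2.01 × 10^4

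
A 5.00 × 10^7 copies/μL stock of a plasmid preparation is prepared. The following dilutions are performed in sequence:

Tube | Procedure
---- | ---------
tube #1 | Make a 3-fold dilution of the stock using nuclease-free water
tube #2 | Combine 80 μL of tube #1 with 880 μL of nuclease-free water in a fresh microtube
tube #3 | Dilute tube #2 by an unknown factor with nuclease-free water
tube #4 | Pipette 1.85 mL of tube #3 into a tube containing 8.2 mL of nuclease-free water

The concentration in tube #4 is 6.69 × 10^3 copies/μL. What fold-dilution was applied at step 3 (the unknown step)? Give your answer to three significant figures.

38.2-fold

Step 1: 3-fold → factor 3
Step 2: 80 μL + 880 μL = 960 μL total → factor 960/80 = 12
Step 3: unknown factor x
Step 4: 1.85 mL + 8.2 mL = 10.05 mL total → factor 10.05/1.85 = 5.4324
Product of known-step factors = 195.57
Overall factor = 5.00 × 10^7 copies/μL / (6.69 × 10^3 copies/μL) = 7473.8
x = 7473.8 / 195.57 = 38.2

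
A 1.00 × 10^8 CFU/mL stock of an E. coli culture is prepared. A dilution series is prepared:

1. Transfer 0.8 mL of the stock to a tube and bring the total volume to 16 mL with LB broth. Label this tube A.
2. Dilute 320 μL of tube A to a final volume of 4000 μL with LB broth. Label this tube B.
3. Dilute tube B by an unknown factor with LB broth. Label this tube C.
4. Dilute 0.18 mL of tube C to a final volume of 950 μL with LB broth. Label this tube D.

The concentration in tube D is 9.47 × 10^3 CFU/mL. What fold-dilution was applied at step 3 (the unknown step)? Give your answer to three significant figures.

8.00-fold

Step 1: 0.8 mL brought to 16 mL → factor 16/0.8 = 20
Step 2: 320 μL brought to 4000 μL → factor 4000/320 = 12.5
Step 3: unknown factor x
Step 4: 0.18 mL brought to 950 μL → factor 0.95/0.18 = 5.2778
Product of known-step factors = 1319.4
Overall factor = 1.00 × 10^8 CFU/mL / (9.47 × 10^3 CFU/mL) = 10560
x = 10560 / 1319.4 = 8.00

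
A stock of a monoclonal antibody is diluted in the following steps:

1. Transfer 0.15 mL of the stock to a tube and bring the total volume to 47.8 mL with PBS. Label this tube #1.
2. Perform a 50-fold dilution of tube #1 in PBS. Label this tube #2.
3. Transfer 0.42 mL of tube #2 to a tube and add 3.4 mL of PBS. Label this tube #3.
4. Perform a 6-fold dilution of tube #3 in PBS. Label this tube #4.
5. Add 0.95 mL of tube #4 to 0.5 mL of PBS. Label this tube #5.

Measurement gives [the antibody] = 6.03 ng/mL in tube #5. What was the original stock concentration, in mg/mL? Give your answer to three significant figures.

8.00 mg/mL

Step 1: 0.15 mL brought to 47.8 mL → factor 47.8/0.15 = 318.67
Step 2: 50-fold → factor 50
Step 3: 0.42 mL + 3.4 mL = 3.82 mL total → factor 3.82/0.42 = 9.0952
Step 4: 6-fold → factor 6
Step 5: 0.95 mL + 0.5 mL = 1.45 mL total → factor 1.45/0.95 = 1.5263
Overall dilution factor = 318.67 × 50 × 9.0952 × 6 × 1.5263 = 1.3271 × 10^6
Stock = 6.03 ng/mL × 1.3271 × 10^6 = 8.003 × 10^6 ng/mL = 8.00 mg/mL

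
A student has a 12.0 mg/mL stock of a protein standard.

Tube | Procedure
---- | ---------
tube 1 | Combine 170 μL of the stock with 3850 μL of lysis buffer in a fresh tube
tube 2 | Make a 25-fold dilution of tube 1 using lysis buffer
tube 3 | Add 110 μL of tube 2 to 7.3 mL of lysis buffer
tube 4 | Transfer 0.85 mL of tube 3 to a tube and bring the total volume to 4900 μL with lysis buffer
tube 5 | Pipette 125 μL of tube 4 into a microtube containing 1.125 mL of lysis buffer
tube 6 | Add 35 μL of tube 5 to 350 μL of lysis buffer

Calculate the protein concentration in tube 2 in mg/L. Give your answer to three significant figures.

20.3 mg/L

Step 1: 170 μL + 3850 μL = 4020 μL total → factor 4020/170 = 23.647
Step 2: 25-fold → factor 25
Dilution factor through tube 2 = 23.647 × 25 = 591.18
[tube 2] = 12.0 mg/mL / 591.18 = 0.02030 mg/mL = 20.3 mg/L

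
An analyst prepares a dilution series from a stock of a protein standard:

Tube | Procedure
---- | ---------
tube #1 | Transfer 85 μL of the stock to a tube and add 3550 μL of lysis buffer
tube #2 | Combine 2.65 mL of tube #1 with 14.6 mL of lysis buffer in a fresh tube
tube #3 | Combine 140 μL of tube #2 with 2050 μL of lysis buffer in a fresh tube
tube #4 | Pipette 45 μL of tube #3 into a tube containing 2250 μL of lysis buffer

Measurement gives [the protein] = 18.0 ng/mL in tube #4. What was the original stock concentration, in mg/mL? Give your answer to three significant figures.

4.00 mg/mL

Step 1: 85 μL + 3550 μL = 3635 μL total → factor 3635/85 = 42.765
Step 2: 2.65 mL + 14.6 mL = 17.25 mL total → factor 17.25/2.65 = 6.5094
Step 3: 140 μL + 2050 μL = 2190 μL total → factor 2190/140 = 15.643
Step 4: 45 μL + 2250 μL = 2295 μL total → factor 2295/45 = 51
Overall dilution factor = 42.765 × 6.5094 × 15.643 × 51 = 2.2208 × 10^5
Stock = 18.0 ng/mL × 2.2208 × 10^5 = 3.997 × 10^6 ng/mL = 4.00 mg/mL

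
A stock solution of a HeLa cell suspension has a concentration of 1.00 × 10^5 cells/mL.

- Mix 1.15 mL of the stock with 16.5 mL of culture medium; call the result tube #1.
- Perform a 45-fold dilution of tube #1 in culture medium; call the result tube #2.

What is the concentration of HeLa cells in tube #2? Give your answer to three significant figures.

Step 1: 1.15 mL + 16.5 mL = 17.65 mL total → factor 17.65/1.15 = 15.348
Step 2: 45-fold → factor 45
Overall dilution factor = 15.348 × 45 = 690.65
Final = 1.00 × 10^5 cells/mL / 690.65 = 145 cells/mL

145 cells/mL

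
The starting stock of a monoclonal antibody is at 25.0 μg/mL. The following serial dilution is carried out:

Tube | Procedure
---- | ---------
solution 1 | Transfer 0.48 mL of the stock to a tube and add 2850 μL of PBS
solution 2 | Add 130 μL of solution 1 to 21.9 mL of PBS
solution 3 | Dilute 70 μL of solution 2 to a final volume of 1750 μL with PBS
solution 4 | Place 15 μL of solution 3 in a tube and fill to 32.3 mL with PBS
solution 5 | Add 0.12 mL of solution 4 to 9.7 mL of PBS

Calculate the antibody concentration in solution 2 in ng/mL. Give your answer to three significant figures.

Step 1: 0.48 mL + 2850 μL = 3.33 mL total → factor 3.33/0.48 = 6.9375
Step 2: 130 μL + 21.9 mL = 22030 μL total → factor 22030/130 = 169.46
Dilution factor through solution 2 = 6.9375 × 169.46 = 1175.6
[solution 2] = 25.0 μg/mL / 1175.6 = 0.02127 μg/mL = 21.3 ng/mL

21.3 ng/mL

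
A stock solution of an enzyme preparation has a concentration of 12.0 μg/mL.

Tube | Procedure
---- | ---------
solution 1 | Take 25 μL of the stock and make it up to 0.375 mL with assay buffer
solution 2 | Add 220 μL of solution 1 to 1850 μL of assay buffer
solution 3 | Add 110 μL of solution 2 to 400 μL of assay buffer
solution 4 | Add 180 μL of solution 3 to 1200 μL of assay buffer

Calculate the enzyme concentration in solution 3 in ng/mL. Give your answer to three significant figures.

18.3 ng/mL

Step 1: 25 μL brought to 0.375 mL → factor 375/25 = 15
Step 2: 220 μL + 1850 μL = 2070 μL total → factor 2070/220 = 9.4091
Step 3: 110 μL + 400 μL = 510 μL total → factor 510/110 = 4.6364
Dilution factor through solution 3 = 15 × 9.4091 × 4.6364 = 654.36
[solution 3] = 12.0 μg/mL / 654.36 = 0.01834 μg/mL = 18.3 ng/mL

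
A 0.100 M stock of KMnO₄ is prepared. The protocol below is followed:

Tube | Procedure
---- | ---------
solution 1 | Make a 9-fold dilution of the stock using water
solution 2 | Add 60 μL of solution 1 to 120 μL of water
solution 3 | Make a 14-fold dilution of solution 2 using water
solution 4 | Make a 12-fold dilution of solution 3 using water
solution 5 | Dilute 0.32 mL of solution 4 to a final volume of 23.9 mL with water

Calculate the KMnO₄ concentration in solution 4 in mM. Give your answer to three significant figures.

Step 1: 9-fold → factor 9
Step 2: 60 μL + 120 μL = 180 μL total → factor 180/60 = 3
Step 3: 14-fold → factor 14
Step 4: 12-fold → factor 12
Dilution factor through solution 4 = 9 × 3 × 14 × 12 = 4536
[solution 4] = 0.100 M / 4536 = 2.205 × 10^-5 M = 0.0220 mM

0.0220 mM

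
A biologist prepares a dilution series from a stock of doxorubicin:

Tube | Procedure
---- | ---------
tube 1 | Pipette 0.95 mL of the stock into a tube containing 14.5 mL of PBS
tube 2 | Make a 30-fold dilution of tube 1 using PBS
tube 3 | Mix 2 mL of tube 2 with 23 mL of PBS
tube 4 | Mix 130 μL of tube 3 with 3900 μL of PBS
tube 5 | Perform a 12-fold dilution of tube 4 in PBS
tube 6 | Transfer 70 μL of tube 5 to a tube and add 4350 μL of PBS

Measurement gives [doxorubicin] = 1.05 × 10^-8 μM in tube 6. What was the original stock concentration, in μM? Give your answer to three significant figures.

Step 1: 0.95 mL + 14.5 mL = 15.45 mL total → factor 15.45/0.95 = 16.263
Step 2: 30-fold → factor 30
Step 3: 2 mL + 23 mL = 25 mL total → factor 25/2 = 12.5
Step 4: 130 μL + 3900 μL = 4030 μL total → factor 4030/130 = 31
Step 5: 12-fold → factor 12
Step 6: 70 μL + 4350 μL = 4420 μL total → factor 4420/70 = 63.143
Overall dilution factor = 16.263 × 30 × 12.5 × 31 × 12 × 63.143 = 1.4325 × 10^8
Stock = 1.05 × 10^-8 μM × 1.4325 × 10^8 = 1.50 μM

1.50 μM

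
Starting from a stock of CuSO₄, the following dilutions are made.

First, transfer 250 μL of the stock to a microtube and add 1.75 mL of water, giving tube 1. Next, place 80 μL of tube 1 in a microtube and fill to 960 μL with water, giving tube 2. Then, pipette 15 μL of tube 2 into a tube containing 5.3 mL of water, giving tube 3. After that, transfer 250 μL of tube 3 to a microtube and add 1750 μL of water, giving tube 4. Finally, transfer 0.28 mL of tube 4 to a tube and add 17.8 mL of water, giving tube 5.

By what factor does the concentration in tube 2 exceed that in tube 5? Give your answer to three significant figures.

1.83 × 10^5

Step 1: 250 μL + 1.75 mL = 2000 μL total → factor 2000/250 = 8
Step 2: 80 μL brought to 960 μL → factor 960/80 = 12
Step 3: 15 μL + 5.3 mL = 5315 μL total → factor 5315/15 = 354.33
Step 4: 250 μL + 1750 μL = 2000 μL total → factor 2000/250 = 8
Step 5: 0.28 mL + 17.8 mL = 18.08 mL total → factor 18.08/0.28 = 64.571
Dilution factor to tube 2 = 96; to tube 5 = 1.7572 × 10^7
[tube 2]/[tube 5] = (factor to tube 5)/(factor to tube 2) = 1.7572 × 10^7/96 = 1.83 × 10^5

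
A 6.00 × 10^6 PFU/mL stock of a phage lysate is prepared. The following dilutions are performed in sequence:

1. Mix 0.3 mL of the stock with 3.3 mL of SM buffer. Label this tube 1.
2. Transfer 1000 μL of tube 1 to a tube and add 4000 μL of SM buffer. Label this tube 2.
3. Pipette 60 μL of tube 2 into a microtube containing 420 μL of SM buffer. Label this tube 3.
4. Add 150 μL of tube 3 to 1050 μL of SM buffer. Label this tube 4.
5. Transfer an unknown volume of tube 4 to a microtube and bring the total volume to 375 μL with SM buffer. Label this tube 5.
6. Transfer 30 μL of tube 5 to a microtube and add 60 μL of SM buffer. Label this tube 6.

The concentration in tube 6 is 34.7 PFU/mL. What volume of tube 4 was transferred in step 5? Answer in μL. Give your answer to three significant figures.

25.0 μL

Step 1: 0.3 mL + 3.3 mL = 3.6 mL total → factor 3.6/0.3 = 12
Step 2: 1000 μL + 4000 μL = 5000 μL total → factor 5000/1000 = 5
Step 3: 60 μL + 420 μL = 480 μL total → factor 480/60 = 8
Step 4: 150 μL + 1050 μL = 1200 μL total → factor 1200/150 = 8
Step 5: v brought to 375 μL → factor = 375 μL/v
Step 6: 30 μL + 60 μL = 90 μL total → factor 90/30 = 3
Product of known-step factors = 11520
Overall factor = 6.00 × 10^6 PFU/mL / (34.7 PFU/mL) = 1.7291 × 10^5
Step-5 factor = 1.7291 × 10^5 / 11520 = 15.01
v = 375 μL / 15.01 = 25.0 μL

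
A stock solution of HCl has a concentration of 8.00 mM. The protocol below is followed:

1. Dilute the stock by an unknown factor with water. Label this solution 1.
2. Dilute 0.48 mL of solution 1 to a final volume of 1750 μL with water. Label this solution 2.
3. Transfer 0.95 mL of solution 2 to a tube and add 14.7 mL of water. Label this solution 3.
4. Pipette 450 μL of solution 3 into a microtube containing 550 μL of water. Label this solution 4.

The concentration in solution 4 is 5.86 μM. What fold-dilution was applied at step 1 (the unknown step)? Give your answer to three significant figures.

10.2-fold

Step 1: unknown factor x
Step 2: 0.48 mL brought to 1750 μL → factor 1.75/0.48 = 3.6458
Step 3: 0.95 mL + 14.7 mL = 15.65 mL total → factor 15.65/0.95 = 16.474
Step 4: 450 μL + 550 μL = 1000 μL total → factor 1000/450 = 2.2222
Product of known-step factors = 133.47
Overall factor = 8.00 mM / (5.86 μM) = 1365.2
x = 1365.2 / 133.47 = 10.2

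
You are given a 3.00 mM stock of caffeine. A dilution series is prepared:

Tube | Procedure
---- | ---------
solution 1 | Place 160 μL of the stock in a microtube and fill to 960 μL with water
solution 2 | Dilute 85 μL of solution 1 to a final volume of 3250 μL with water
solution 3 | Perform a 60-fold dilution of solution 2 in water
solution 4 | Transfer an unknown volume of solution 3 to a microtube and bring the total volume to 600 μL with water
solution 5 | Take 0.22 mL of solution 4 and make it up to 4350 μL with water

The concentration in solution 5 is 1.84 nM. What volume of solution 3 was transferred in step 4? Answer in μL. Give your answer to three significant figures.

Step 1: 160 μL brought to 960 μL → factor 960/160 = 6
Step 2: 85 μL brought to 3250 μL → factor 3250/85 = 38.235
Step 3: 60-fold → factor 60
Step 4: v brought to 600 μL → factor = 600 μL/v
Step 5: 0.22 mL brought to 4350 μL → factor 4.35/0.22 = 19.773
Product of known-step factors = 2.7217 × 10^5
Overall factor = 3.00 mM / (1.84 nM) = 1.6304 × 10^6
Step-4 factor = 1.6304 × 10^6 / 2.7217 × 10^5 = 5.9906
v = 600 μL / 5.9906 = 100 μL

100 μL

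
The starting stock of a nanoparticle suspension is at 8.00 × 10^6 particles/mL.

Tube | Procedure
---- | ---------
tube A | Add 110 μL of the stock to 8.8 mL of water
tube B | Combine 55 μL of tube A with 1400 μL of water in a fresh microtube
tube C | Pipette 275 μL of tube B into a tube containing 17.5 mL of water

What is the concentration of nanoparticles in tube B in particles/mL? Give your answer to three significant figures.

3.73 × 10^3 particles/mL

Step 1: 110 μL + 8.8 mL = 8910 μL total → factor 8910/110 = 81
Step 2: 55 μL + 1400 μL = 1455 μL total → factor 1455/55 = 26.455
Dilution factor through tube B = 81 × 26.455 = 2142.8
[tube B] = 8.00 × 10^6 particles/mL / 2142.8 = 3.73 × 10^3 particles/mL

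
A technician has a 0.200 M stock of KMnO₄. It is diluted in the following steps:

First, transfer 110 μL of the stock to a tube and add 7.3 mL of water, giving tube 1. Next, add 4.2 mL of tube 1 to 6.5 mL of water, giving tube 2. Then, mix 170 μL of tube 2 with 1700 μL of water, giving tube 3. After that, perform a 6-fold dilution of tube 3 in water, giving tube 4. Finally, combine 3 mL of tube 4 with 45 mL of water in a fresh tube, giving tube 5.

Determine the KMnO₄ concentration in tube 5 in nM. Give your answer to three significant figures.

1.10 × 10^3 nM

Step 1: 110 μL + 7.3 mL = 7410 μL total → factor 7410/110 = 67.364
Step 2: 4.2 mL + 6.5 mL = 10.7 mL total → factor 10.7/4.2 = 2.5476
Step 3: 170 μL + 1700 μL = 1870 μL total → factor 1870/170 = 11
Step 4: 6-fold → factor 6
Step 5: 3 mL + 45 mL = 48 mL total → factor 48/3 = 16
Overall dilution factor = 67.364 × 2.5476 × 11 × 6 × 16 = 1.8123 × 10^5
Final = 0.200 M / 1.8123 × 10^5 = 1.104 × 10^-6 M = 1.10 × 10^3 nM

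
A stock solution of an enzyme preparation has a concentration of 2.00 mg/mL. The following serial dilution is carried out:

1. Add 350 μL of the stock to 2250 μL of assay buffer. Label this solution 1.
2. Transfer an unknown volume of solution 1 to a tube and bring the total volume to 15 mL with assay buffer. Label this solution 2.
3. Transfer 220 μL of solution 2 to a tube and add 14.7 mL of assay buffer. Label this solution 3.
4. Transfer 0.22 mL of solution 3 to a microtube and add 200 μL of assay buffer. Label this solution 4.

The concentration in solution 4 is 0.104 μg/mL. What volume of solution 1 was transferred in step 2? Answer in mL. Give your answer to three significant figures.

0.750 mL

Step 1: 350 μL + 2250 μL = 2600 μL total → factor 2600/350 = 7.4286
Step 2: v brought to 15 mL → factor = 15 mL/v
Step 3: 220 μL + 14.7 mL = 14920 μL total → factor 14920/220 = 67.818
Step 4: 0.22 mL + 200 μL = 0.42 mL total → factor 0.42/0.22 = 1.9091
Product of known-step factors = 961.79
Overall factor = 2.00 mg/mL / (0.104 μg/mL) = 19231
Step-2 factor = 19231 / 961.79 = 19.995
v = 15 mL / 19.995 = 0.750 mL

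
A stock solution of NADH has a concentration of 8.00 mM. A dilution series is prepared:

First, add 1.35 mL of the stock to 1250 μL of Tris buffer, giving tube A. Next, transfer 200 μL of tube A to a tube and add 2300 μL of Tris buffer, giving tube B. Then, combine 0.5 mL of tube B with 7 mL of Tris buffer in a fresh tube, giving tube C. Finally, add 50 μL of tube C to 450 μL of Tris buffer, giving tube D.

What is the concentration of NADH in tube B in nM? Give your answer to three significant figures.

3.32 × 10^5 nM

Step 1: 1.35 mL + 1250 μL = 2.6 mL total → factor 2.6/1.35 = 1.9259
Step 2: 200 μL + 2300 μL = 2500 μL total → factor 2500/200 = 12.5
Dilution factor through tube B = 1.9259 × 12.5 = 24.074
[tube B] = 8.00 mM / 24.074 = 0.3323 mM = 3.32 × 10^5 nM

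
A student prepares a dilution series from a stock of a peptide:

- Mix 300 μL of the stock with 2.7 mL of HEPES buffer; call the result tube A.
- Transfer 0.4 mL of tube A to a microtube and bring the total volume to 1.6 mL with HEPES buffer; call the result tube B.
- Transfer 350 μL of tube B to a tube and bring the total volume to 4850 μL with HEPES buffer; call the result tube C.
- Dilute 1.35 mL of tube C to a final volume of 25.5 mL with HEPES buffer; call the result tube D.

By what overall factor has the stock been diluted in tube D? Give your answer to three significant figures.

1.05 × 10^4

Step 1: 300 μL + 2.7 mL = 3000 μL total → factor 3000/300 = 10
Step 2: 0.4 mL brought to 1.6 mL → factor 1.6/0.4 = 4
Step 3: 350 μL brought to 4850 μL → factor 4850/350 = 13.857
Step 4: 1.35 mL brought to 25.5 mL → factor 25.5/1.35 = 18.889
Overall dilution factor = 10 × 4 × 13.857 × 18.889 = 10470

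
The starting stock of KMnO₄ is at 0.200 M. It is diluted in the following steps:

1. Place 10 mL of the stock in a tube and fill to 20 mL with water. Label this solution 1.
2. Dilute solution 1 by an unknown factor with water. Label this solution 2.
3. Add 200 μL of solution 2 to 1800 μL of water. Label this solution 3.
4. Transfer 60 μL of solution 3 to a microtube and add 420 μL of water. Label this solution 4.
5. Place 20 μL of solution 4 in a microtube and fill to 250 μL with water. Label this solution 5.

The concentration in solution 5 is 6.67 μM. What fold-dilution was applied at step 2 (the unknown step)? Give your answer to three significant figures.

Step 1: 10 mL brought to 20 mL → factor 20/10 = 2
Step 2: unknown factor x
Step 3: 200 μL + 1800 μL = 2000 μL total → factor 2000/200 = 10
Step 4: 60 μL + 420 μL = 480 μL total → factor 480/60 = 8
Step 5: 20 μL brought to 250 μL → factor 250/20 = 12.5
Product of known-step factors = 2000
Overall factor = 0.200 M / (6.67 μM) = 29985
x = 29985 / 2000 = 15.0

15.0-fold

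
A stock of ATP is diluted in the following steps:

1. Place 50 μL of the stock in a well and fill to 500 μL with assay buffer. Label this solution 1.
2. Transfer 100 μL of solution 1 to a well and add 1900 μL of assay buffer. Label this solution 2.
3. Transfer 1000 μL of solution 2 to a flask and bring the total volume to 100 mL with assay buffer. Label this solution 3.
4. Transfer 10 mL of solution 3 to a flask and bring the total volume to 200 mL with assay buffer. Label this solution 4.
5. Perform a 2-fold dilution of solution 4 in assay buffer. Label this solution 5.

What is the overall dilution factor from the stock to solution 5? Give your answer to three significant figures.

8.00 × 10^5

Step 1: 50 μL brought to 500 μL → factor 500/50 = 10
Step 2: 100 μL + 1900 μL = 2000 μL total → factor 2000/100 = 20
Step 3: 1000 μL brought to 100 mL → factor 1 × 10^5/1000 = 100
Step 4: 10 mL brought to 200 mL → factor 200/10 = 20
Step 5: 2-fold → factor 2
Overall dilution factor = 10 × 20 × 100 × 20 × 2 = 8 × 10^5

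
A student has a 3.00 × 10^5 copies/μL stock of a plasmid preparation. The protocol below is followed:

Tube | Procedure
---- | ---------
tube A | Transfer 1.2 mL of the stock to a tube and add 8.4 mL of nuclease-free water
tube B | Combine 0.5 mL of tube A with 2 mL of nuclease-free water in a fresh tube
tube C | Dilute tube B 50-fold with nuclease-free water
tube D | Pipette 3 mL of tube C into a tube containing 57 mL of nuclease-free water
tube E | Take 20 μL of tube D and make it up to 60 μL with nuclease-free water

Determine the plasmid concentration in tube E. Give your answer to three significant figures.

Step 1: 1.2 mL + 8.4 mL = 9.6 mL total → factor 9.6/1.2 = 8
Step 2: 0.5 mL + 2 mL = 2.5 mL total → factor 2.5/0.5 = 5
Step 3: 50-fold → factor 50
Step 4: 3 mL + 57 mL = 60 mL total → factor 60/3 = 20
Step 5: 20 μL brought to 60 μL → factor 60/20 = 3
Overall dilution factor = 8 × 5 × 50 × 20 × 3 = 1.2 × 10^5
Final = 3.00 × 10^5 copies/μL / 1.2 × 10^5 = 2.50 copies/μL

2.50 copies/μL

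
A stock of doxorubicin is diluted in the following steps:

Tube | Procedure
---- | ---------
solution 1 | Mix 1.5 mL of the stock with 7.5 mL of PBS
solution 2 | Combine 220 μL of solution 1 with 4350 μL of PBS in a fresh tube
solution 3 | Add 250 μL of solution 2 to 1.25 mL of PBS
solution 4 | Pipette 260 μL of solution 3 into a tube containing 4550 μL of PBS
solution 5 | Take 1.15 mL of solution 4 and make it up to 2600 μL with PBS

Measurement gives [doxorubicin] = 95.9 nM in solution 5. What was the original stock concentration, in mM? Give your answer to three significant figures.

Step 1: 1.5 mL + 7.5 mL = 9 mL total → factor 9/1.5 = 6
Step 2: 220 μL + 4350 μL = 4570 μL total → factor 4570/220 = 20.773
Step 3: 250 μL + 1.25 mL = 1500 μL total → factor 1500/250 = 6
Step 4: 260 μL + 4550 μL = 4810 μL total → factor 4810/260 = 18.5
Step 5: 1.15 mL brought to 2600 μL → factor 2.6/1.15 = 2.2609
Overall dilution factor = 6 × 20.773 × 6 × 18.5 × 2.2609 = 31278
Stock = 95.9 nM × 31278 = 3.000 × 10^6 nM = 3.00 mM

3.00 mM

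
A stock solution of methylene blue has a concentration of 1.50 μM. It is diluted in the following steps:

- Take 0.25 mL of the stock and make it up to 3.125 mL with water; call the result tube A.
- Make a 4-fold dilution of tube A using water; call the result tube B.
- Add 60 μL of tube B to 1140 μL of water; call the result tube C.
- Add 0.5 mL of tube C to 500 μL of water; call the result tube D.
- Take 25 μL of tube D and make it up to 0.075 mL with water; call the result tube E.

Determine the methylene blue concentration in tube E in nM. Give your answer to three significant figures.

0.250 nM

Step 1: 0.25 mL brought to 3.125 mL → factor 3.125/0.25 = 12.5
Step 2: 4-fold → factor 4
Step 3: 60 μL + 1140 μL = 1200 μL total → factor 1200/60 = 20
Step 4: 0.5 mL + 500 μL = 1 mL total → factor 1/0.5 = 2
Step 5: 25 μL brought to 0.075 mL → factor 75/25 = 3
Overall dilution factor = 12.5 × 4 × 20 × 2 × 3 = 6000
Final = 1.50 μM / 6000 = 0.0002500 μM = 0.250 nM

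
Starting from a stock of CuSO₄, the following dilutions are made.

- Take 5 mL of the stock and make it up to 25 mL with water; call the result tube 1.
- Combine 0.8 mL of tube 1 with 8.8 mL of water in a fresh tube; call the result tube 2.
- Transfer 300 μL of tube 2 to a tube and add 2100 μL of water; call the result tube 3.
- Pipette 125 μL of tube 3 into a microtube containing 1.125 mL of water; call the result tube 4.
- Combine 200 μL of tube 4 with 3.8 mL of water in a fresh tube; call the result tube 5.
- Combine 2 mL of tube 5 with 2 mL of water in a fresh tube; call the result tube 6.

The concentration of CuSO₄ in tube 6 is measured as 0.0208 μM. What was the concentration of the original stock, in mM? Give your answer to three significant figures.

Step 1: 5 mL brought to 25 mL → factor 25/5 = 5
Step 2: 0.8 mL + 8.8 mL = 9.6 mL total → factor 9.6/0.8 = 12
Step 3: 300 μL + 2100 μL = 2400 μL total → factor 2400/300 = 8
Step 4: 125 μL + 1.125 mL = 1250 μL total → factor 1250/125 = 10
Step 5: 200 μL + 3.8 mL = 4000 μL total → factor 4000/200 = 20
Step 6: 2 mL + 2 mL = 4 mL total → factor 4/2 = 2
Overall dilution factor = 5 × 12 × 8 × 10 × 20 × 2 = 1.92 × 10^5
Stock = 0.0208 μM × 1.92 × 10^5 = 3994 μM = 3.99 mM

3.99 mM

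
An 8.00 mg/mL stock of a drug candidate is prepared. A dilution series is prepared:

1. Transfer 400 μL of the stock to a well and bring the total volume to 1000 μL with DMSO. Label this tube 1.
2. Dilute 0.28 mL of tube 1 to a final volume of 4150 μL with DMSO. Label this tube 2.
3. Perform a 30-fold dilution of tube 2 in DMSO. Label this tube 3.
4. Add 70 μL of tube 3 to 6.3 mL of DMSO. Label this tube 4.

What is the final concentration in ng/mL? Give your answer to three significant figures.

Step 1: 400 μL brought to 1000 μL → factor 1000/400 = 2.5
Step 2: 0.28 mL brought to 4150 μL → factor 4.15/0.28 = 14.821
Step 3: 30-fold → factor 30
Step 4: 70 μL + 6.3 mL = 6370 μL total → factor 6370/70 = 91
Overall dilution factor = 2.5 × 14.821 × 30 × 91 = 1.0116 × 10^5
Final = 8.00 mg/mL / 1.0116 × 10^5 = 7.909 × 10^-5 mg/mL = 79.1 ng/mL

79.1 ng/mL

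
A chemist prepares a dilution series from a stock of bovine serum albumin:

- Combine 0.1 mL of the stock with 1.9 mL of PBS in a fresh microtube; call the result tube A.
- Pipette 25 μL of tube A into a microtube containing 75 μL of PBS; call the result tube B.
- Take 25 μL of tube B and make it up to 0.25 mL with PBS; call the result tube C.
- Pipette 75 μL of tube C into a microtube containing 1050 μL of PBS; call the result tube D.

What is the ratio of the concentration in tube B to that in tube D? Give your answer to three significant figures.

Step 1: 0.1 mL + 1.9 mL = 2 mL total → factor 2/0.1 = 20
Step 2: 25 μL + 75 μL = 100 μL total → factor 100/25 = 4
Step 3: 25 μL brought to 0.25 mL → factor 250/25 = 10
Step 4: 75 μL + 1050 μL = 1125 μL total → factor 1125/75 = 15
Dilution factor to tube B = 80; to tube D = 12000
[tube B]/[tube D] = (factor to tube D)/(factor to tube B) = 12000/80 = 150

150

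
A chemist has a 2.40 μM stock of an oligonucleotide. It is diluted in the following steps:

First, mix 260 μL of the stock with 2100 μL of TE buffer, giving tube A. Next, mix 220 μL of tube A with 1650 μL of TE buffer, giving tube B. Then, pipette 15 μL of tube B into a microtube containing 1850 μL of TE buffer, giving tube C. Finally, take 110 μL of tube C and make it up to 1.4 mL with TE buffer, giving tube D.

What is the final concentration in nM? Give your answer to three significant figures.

Step 1: 260 μL + 2100 μL = 2360 μL total → factor 2360/260 = 9.0769
Step 2: 220 μL + 1650 μL = 1870 μL total → factor 1870/220 = 8.5
Step 3: 15 μL + 1850 μL = 1865 μL total → factor 1865/15 = 124.33
Step 4: 110 μL brought to 1.4 mL → factor 1400/110 = 12.727
Overall dilution factor = 9.0769 × 8.5 × 124.33 × 12.727 = 1.2209 × 10^5
Final = 2.40 μM / 1.2209 × 10^5 = 1.966 × 10^-5 μM = 0.0197 nM

0.0197 nM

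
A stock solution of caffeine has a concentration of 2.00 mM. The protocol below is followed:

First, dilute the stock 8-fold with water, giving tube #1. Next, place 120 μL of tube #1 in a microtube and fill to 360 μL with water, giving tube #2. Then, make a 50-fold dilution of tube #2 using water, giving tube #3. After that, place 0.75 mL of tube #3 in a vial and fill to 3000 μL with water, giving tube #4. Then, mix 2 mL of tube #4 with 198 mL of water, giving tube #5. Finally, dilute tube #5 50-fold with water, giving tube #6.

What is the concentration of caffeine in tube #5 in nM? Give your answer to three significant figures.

4.17 nM

Step 1: 8-fold → factor 8
Step 2: 120 μL brought to 360 μL → factor 360/120 = 3
Step 3: 50-fold → factor 50
Step 4: 0.75 mL brought to 3000 μL → factor 3/0.75 = 4
Step 5: 2 mL + 198 mL = 200 mL total → factor 200/2 = 100
Dilution factor through tube #5 = 8 × 3 × 50 × 4 × 100 = 4.8 × 10^5
[tube #5] = 2.00 mM / 4.8 × 10^5 = 4.167 × 10^-6 mM = 4.17 nM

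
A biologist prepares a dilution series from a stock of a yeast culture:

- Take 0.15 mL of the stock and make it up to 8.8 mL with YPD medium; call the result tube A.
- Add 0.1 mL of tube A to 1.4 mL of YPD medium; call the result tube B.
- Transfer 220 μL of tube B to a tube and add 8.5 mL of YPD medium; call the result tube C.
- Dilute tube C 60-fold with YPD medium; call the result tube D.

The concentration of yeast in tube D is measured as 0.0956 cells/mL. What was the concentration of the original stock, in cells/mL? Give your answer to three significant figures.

2.00 × 10^5 cells/mL

Step 1: 0.15 mL brought to 8.8 mL → factor 8.8/0.15 = 58.667
Step 2: 0.1 mL + 1.4 mL = 1.5 mL total → factor 1.5/0.1 = 15
Step 3: 220 μL + 8.5 mL = 8720 μL total → factor 8720/220 = 39.636
Step 4: 60-fold → factor 60
Overall dilution factor = 58.667 × 15 × 39.636 × 60 = 2.0928 × 10^6
Stock = 0.0956 cells/mL × 2.0928 × 10^6 = 2.00 × 10^5 cells/mL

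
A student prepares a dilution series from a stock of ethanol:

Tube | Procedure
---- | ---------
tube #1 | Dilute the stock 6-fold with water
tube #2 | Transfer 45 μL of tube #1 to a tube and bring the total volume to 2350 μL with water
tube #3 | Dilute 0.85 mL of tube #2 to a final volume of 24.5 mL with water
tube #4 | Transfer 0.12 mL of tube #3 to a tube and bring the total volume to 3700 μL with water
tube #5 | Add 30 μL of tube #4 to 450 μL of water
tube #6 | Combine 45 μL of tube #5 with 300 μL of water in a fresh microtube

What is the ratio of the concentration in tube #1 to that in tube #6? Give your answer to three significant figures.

5.69 × 10^6

Step 1: 6-fold → factor 6
Step 2: 45 μL brought to 2350 μL → factor 2350/45 = 52.222
Step 3: 0.85 mL brought to 24.5 mL → factor 24.5/0.85 = 28.824
Step 4: 0.12 mL brought to 3700 μL → factor 3.7/0.12 = 30.833
Step 5: 30 μL + 450 μL = 480 μL total → factor 480/30 = 16
Step 6: 45 μL + 300 μL = 345 μL total → factor 345/45 = 7.6667
Dilution factor to tube #1 = 6; to tube #6 = 3.4159 × 10^7
[tube #1]/[tube #6] = (factor to tube #6)/(factor to tube #1) = 3.4159 × 10^7/6 = 5.69 × 10^6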